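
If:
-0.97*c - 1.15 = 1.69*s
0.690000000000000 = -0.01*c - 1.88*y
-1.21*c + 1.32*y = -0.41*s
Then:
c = -0.53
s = -0.38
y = -0.36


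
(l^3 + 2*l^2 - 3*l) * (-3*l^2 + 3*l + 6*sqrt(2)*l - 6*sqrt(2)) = -3*l^5 - 3*l^4 + 6*sqrt(2)*l^4 + 6*sqrt(2)*l^3 + 15*l^3 - 30*sqrt(2)*l^2 - 9*l^2 + 18*sqrt(2)*l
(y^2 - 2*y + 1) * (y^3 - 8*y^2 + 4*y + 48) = y^5 - 10*y^4 + 21*y^3 + 32*y^2 - 92*y + 48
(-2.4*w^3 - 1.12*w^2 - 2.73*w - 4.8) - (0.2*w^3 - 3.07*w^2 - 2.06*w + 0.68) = -2.6*w^3 + 1.95*w^2 - 0.67*w - 5.48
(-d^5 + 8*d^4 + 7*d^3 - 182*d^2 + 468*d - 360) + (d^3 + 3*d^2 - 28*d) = -d^5 + 8*d^4 + 8*d^3 - 179*d^2 + 440*d - 360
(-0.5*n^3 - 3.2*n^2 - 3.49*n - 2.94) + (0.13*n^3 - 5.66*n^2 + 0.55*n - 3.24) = -0.37*n^3 - 8.86*n^2 - 2.94*n - 6.18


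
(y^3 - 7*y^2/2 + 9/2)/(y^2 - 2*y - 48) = (-2*y^3 + 7*y^2 - 9)/(2*(-y^2 + 2*y + 48))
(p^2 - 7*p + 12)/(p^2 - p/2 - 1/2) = 2*(-p^2 + 7*p - 12)/(-2*p^2 + p + 1)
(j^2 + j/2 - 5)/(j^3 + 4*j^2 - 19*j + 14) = (j + 5/2)/(j^2 + 6*j - 7)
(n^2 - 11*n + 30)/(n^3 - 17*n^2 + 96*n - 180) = 1/(n - 6)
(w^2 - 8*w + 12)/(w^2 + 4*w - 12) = (w - 6)/(w + 6)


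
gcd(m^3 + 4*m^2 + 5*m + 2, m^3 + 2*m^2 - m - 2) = m^2 + 3*m + 2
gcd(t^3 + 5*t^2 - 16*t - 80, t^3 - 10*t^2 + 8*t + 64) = t - 4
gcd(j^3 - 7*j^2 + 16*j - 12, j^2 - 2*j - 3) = j - 3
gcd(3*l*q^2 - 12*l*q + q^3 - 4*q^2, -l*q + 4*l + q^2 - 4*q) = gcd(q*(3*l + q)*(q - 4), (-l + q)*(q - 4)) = q - 4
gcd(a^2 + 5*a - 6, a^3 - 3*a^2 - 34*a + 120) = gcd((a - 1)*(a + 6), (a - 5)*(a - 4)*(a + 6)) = a + 6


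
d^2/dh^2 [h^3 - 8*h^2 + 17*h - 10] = 6*h - 16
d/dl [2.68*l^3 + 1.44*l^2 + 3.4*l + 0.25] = 8.04*l^2 + 2.88*l + 3.4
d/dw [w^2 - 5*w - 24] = 2*w - 5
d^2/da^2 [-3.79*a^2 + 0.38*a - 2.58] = -7.58000000000000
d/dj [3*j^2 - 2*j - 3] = 6*j - 2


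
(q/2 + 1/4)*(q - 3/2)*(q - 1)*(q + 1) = q^4/2 - q^3/2 - 7*q^2/8 + q/2 + 3/8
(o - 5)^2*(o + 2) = o^3 - 8*o^2 + 5*o + 50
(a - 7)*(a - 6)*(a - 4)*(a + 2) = a^4 - 15*a^3 + 60*a^2 + 20*a - 336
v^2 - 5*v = v*(v - 5)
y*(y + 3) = y^2 + 3*y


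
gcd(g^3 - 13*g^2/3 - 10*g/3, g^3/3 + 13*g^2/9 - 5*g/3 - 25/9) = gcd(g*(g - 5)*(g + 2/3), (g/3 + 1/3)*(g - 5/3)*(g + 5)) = 1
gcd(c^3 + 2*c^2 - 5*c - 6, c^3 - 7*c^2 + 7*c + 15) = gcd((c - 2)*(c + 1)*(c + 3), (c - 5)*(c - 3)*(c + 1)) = c + 1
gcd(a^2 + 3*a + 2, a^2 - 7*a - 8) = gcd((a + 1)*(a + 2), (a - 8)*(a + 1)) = a + 1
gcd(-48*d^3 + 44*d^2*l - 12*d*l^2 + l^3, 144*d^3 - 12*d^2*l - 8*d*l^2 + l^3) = 6*d - l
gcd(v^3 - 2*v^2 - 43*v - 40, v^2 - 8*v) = v - 8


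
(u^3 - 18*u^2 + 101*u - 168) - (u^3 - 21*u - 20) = -18*u^2 + 122*u - 148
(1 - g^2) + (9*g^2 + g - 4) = 8*g^2 + g - 3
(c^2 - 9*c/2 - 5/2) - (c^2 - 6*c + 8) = 3*c/2 - 21/2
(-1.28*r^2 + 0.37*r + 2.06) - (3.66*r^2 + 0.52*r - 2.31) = -4.94*r^2 - 0.15*r + 4.37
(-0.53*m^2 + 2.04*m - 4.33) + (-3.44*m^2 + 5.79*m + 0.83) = -3.97*m^2 + 7.83*m - 3.5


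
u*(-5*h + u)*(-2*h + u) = 10*h^2*u - 7*h*u^2 + u^3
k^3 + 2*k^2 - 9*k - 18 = (k - 3)*(k + 2)*(k + 3)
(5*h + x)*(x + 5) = 5*h*x + 25*h + x^2 + 5*x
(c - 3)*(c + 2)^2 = c^3 + c^2 - 8*c - 12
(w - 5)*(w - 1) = w^2 - 6*w + 5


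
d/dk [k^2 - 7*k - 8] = 2*k - 7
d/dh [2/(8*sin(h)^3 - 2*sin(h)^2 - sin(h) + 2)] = 2*(-24*sin(h)^2 + 4*sin(h) + 1)*cos(h)/(5*sin(h) - 2*sin(3*h) + cos(2*h) + 1)^2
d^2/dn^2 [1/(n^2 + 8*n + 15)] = 2*(-n^2 - 8*n + 4*(n + 4)^2 - 15)/(n^2 + 8*n + 15)^3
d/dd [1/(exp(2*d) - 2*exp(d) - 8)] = 2*(1 - exp(d))*exp(d)/(-exp(2*d) + 2*exp(d) + 8)^2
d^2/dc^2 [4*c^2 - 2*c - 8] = 8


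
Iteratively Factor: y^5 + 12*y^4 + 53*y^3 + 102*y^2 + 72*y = (y + 4)*(y^4 + 8*y^3 + 21*y^2 + 18*y) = (y + 2)*(y + 4)*(y^3 + 6*y^2 + 9*y) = (y + 2)*(y + 3)*(y + 4)*(y^2 + 3*y) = y*(y + 2)*(y + 3)*(y + 4)*(y + 3)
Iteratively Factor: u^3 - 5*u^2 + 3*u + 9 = (u - 3)*(u^2 - 2*u - 3) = (u - 3)*(u + 1)*(u - 3)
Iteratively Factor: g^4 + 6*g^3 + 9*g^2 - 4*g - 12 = (g - 1)*(g^3 + 7*g^2 + 16*g + 12) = (g - 1)*(g + 2)*(g^2 + 5*g + 6) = (g - 1)*(g + 2)^2*(g + 3)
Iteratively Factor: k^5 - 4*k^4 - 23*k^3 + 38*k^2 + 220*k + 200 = (k + 2)*(k^4 - 6*k^3 - 11*k^2 + 60*k + 100) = (k - 5)*(k + 2)*(k^3 - k^2 - 16*k - 20) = (k - 5)*(k + 2)^2*(k^2 - 3*k - 10) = (k - 5)*(k + 2)^3*(k - 5)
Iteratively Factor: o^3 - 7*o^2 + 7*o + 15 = (o + 1)*(o^2 - 8*o + 15) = (o - 5)*(o + 1)*(o - 3)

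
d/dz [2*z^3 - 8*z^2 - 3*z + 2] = 6*z^2 - 16*z - 3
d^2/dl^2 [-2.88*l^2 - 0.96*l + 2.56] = -5.76000000000000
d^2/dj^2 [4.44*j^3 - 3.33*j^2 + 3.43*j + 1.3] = 26.64*j - 6.66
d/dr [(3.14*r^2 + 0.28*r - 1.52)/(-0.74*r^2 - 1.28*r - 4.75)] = (-3.812*r^2 - 32.0796*r - 3.2756)/(0.5476*r^4 + 1.8944*r^3 + 8.6684*r^2 + 12.16*r + 22.5625)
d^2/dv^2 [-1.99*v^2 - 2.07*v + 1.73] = -3.98000000000000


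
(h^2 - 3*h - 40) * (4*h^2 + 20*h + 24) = 4*h^4 + 8*h^3 - 196*h^2 - 872*h - 960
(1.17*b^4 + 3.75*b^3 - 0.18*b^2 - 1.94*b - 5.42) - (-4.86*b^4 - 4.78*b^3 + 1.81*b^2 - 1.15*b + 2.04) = 6.03*b^4 + 8.53*b^3 - 1.99*b^2 - 0.79*b - 7.46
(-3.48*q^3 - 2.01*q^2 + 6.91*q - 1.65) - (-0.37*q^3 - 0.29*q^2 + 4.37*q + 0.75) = -3.11*q^3 - 1.72*q^2 + 2.54*q - 2.4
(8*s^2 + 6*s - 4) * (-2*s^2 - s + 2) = -16*s^4 - 20*s^3 + 18*s^2 + 16*s - 8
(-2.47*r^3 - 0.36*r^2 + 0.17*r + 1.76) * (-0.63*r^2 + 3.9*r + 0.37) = 1.5561*r^5 - 9.4062*r^4 - 2.425*r^3 - 0.579*r^2 + 6.9269*r + 0.6512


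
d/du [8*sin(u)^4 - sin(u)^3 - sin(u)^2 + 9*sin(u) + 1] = (32*sin(u)^3 - 3*sin(u)^2 - 2*sin(u) + 9)*cos(u)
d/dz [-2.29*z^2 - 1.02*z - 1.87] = -4.58*z - 1.02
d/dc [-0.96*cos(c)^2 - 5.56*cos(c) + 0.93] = (1.92*cos(c) + 5.56)*sin(c)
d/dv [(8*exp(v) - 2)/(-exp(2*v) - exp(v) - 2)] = 2*((2*exp(v) + 1)*(4*exp(v) - 1) - 4*exp(2*v) - 4*exp(v) - 8)*exp(v)/(exp(2*v) + exp(v) + 2)^2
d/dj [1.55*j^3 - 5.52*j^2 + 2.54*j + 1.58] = 4.65*j^2 - 11.04*j + 2.54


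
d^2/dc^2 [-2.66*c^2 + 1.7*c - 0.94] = -5.32000000000000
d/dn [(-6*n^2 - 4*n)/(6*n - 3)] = 4*(-3*n^2 + 3*n + 1)/(3*(4*n^2 - 4*n + 1))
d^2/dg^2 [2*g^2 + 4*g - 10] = 4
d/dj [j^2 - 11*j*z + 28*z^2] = 2*j - 11*z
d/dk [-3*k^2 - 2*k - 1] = -6*k - 2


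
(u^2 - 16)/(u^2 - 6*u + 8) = (u + 4)/(u - 2)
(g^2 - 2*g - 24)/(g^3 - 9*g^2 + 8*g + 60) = (g + 4)/(g^2 - 3*g - 10)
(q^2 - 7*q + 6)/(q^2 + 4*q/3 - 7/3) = 3*(q - 6)/(3*q + 7)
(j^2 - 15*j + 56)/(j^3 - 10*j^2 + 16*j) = (j - 7)/(j*(j - 2))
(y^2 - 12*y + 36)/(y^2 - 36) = (y - 6)/(y + 6)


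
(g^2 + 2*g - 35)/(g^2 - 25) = (g + 7)/(g + 5)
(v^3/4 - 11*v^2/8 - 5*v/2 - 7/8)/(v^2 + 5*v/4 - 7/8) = (2*v^3 - 11*v^2 - 20*v - 7)/(8*v^2 + 10*v - 7)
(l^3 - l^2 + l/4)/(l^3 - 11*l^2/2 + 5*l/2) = (l - 1/2)/(l - 5)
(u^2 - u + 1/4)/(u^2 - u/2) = (u - 1/2)/u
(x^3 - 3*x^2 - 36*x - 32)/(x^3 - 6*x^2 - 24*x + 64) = (x + 1)/(x - 2)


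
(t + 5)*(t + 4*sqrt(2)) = t^2 + 5*t + 4*sqrt(2)*t + 20*sqrt(2)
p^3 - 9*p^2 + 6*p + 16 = (p - 8)*(p - 2)*(p + 1)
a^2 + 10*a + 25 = (a + 5)^2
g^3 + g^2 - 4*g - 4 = (g - 2)*(g + 1)*(g + 2)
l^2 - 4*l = l*(l - 4)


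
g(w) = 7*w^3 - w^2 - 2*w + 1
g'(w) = 21*w^2 - 2*w - 2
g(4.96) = 820.65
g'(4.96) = 504.71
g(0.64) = 1.15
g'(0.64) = 5.32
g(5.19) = 942.27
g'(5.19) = 553.28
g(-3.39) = -276.42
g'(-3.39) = 246.11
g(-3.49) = -301.76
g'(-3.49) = 260.76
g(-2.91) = -174.14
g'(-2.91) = 181.65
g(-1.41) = -17.79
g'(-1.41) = 42.57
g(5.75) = 1287.20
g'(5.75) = 680.81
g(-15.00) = -23819.00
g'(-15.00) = 4753.00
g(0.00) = 1.00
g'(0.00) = -2.00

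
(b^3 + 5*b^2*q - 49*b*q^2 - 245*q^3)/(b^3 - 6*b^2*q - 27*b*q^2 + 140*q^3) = (-b - 7*q)/(-b + 4*q)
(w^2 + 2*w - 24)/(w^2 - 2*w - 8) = (w + 6)/(w + 2)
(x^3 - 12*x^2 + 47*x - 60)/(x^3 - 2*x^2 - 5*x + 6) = (x^2 - 9*x + 20)/(x^2 + x - 2)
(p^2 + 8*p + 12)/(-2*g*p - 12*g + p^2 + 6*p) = (p + 2)/(-2*g + p)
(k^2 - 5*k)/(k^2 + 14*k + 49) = k*(k - 5)/(k^2 + 14*k + 49)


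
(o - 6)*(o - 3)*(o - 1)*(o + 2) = o^4 - 8*o^3 + 7*o^2 + 36*o - 36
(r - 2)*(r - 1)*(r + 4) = r^3 + r^2 - 10*r + 8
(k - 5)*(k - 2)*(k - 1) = k^3 - 8*k^2 + 17*k - 10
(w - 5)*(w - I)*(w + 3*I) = w^3 - 5*w^2 + 2*I*w^2 + 3*w - 10*I*w - 15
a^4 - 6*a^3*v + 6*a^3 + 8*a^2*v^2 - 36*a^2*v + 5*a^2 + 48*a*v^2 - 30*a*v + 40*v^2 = (a + 1)*(a + 5)*(a - 4*v)*(a - 2*v)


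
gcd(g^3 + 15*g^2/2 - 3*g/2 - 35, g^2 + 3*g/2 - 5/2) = g + 5/2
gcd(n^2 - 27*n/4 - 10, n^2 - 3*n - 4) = 1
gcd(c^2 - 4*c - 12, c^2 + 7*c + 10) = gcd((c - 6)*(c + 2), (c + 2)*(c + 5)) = c + 2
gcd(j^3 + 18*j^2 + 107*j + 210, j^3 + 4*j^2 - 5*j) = j + 5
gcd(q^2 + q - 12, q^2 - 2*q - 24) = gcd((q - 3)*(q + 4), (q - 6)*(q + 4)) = q + 4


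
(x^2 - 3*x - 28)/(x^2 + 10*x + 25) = (x^2 - 3*x - 28)/(x^2 + 10*x + 25)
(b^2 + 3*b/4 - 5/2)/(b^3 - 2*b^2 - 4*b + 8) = (b - 5/4)/(b^2 - 4*b + 4)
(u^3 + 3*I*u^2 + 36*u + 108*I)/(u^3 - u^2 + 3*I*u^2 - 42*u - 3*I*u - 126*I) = (u^2 + 36)/(u^2 - u - 42)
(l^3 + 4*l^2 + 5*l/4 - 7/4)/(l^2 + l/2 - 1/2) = l + 7/2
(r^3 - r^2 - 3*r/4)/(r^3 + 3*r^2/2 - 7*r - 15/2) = r*(4*r^2 - 4*r - 3)/(2*(2*r^3 + 3*r^2 - 14*r - 15))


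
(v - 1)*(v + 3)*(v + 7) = v^3 + 9*v^2 + 11*v - 21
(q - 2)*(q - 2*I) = q^2 - 2*q - 2*I*q + 4*I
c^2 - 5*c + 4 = (c - 4)*(c - 1)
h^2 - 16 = (h - 4)*(h + 4)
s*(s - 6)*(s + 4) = s^3 - 2*s^2 - 24*s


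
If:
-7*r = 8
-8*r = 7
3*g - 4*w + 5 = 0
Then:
No Solution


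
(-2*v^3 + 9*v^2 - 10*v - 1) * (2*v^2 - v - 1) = -4*v^5 + 20*v^4 - 27*v^3 - v^2 + 11*v + 1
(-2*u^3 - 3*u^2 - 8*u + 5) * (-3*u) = 6*u^4 + 9*u^3 + 24*u^2 - 15*u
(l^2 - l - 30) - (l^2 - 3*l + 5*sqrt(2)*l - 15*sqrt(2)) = -5*sqrt(2)*l + 2*l - 30 + 15*sqrt(2)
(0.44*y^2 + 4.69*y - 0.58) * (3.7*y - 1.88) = 1.628*y^3 + 16.5258*y^2 - 10.9632*y + 1.0904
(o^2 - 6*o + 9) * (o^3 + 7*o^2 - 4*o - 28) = o^5 + o^4 - 37*o^3 + 59*o^2 + 132*o - 252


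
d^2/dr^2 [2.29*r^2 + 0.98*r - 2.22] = 4.58000000000000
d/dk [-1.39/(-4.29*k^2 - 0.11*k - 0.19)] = (-11.9262*k - 0.1529)/(4.29*k^2 + 0.11*k + 0.19)^2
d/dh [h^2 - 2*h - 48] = 2*h - 2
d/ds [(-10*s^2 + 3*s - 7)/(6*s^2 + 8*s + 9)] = (-98*s^2 - 96*s + 83)/(36*s^4 + 96*s^3 + 172*s^2 + 144*s + 81)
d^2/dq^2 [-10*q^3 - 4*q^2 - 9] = -60*q - 8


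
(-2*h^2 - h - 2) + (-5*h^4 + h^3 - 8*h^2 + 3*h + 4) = -5*h^4 + h^3 - 10*h^2 + 2*h + 2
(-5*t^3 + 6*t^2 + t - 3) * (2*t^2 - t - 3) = -10*t^5 + 17*t^4 + 11*t^3 - 25*t^2 + 9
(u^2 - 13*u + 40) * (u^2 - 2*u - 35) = u^4 - 15*u^3 + 31*u^2 + 375*u - 1400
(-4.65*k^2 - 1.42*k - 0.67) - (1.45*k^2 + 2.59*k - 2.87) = -6.1*k^2 - 4.01*k + 2.2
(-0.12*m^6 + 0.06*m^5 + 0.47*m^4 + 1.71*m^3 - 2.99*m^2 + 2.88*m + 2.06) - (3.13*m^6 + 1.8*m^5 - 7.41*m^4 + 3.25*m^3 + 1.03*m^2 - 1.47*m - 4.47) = -3.25*m^6 - 1.74*m^5 + 7.88*m^4 - 1.54*m^3 - 4.02*m^2 + 4.35*m + 6.53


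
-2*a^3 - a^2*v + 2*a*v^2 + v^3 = (-a + v)*(a + v)*(2*a + v)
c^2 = c^2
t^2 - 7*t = t*(t - 7)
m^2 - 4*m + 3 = (m - 3)*(m - 1)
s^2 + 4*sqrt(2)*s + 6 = (s + sqrt(2))*(s + 3*sqrt(2))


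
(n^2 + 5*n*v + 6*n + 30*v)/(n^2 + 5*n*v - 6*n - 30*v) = (n + 6)/(n - 6)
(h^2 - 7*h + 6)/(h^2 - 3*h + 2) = (h - 6)/(h - 2)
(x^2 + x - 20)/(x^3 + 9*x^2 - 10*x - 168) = (x + 5)/(x^2 + 13*x + 42)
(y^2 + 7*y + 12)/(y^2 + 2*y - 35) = (y^2 + 7*y + 12)/(y^2 + 2*y - 35)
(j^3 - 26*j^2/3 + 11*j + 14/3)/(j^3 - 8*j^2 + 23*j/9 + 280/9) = 3*(3*j^2 - 5*j - 2)/(9*j^2 - 9*j - 40)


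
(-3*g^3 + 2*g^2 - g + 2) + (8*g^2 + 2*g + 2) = -3*g^3 + 10*g^2 + g + 4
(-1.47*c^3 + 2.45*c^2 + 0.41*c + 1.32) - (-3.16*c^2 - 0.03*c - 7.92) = -1.47*c^3 + 5.61*c^2 + 0.44*c + 9.24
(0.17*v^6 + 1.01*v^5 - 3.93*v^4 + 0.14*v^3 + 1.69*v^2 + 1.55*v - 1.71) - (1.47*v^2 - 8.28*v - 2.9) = 0.17*v^6 + 1.01*v^5 - 3.93*v^4 + 0.14*v^3 + 0.22*v^2 + 9.83*v + 1.19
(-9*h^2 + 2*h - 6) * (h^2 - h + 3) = -9*h^4 + 11*h^3 - 35*h^2 + 12*h - 18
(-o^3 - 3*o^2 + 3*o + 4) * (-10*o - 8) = 10*o^4 + 38*o^3 - 6*o^2 - 64*o - 32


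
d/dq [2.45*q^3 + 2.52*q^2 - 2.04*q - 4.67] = 7.35*q^2 + 5.04*q - 2.04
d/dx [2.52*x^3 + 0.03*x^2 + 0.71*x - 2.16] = 7.56*x^2 + 0.06*x + 0.71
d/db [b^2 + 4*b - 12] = 2*b + 4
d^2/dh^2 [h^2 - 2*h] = 2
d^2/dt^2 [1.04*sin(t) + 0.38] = -1.04*sin(t)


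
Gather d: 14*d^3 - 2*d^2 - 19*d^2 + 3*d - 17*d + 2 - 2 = 14*d^3 - 21*d^2 - 14*d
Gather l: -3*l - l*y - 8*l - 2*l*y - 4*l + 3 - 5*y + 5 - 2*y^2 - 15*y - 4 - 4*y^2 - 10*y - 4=l*(-3*y - 15) - 6*y^2 - 30*y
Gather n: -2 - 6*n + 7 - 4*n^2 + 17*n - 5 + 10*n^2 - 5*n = 6*n^2 + 6*n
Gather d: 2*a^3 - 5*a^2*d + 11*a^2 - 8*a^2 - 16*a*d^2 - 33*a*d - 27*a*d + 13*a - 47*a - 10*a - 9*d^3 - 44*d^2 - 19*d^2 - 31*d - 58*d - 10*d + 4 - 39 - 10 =2*a^3 + 3*a^2 - 44*a - 9*d^3 + d^2*(-16*a - 63) + d*(-5*a^2 - 60*a - 99) - 45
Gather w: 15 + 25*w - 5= 25*w + 10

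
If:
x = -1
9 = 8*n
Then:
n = 9/8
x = -1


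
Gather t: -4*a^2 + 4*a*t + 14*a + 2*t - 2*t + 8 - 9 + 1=-4*a^2 + 4*a*t + 14*a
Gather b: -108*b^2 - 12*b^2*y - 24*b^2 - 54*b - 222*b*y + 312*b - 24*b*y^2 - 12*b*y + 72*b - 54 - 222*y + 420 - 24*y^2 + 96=b^2*(-12*y - 132) + b*(-24*y^2 - 234*y + 330) - 24*y^2 - 222*y + 462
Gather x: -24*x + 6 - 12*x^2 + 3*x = -12*x^2 - 21*x + 6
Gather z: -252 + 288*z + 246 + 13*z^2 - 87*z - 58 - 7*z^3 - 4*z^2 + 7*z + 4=-7*z^3 + 9*z^2 + 208*z - 60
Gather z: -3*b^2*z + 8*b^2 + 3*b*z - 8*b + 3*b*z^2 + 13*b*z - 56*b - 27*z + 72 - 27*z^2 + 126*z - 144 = 8*b^2 - 64*b + z^2*(3*b - 27) + z*(-3*b^2 + 16*b + 99) - 72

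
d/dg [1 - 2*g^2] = -4*g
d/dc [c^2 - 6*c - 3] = 2*c - 6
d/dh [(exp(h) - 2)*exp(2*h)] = (3*exp(h) - 4)*exp(2*h)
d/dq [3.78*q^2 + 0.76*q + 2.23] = 7.56*q + 0.76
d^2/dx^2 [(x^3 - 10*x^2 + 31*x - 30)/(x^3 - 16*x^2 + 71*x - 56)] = 12*(x^6 - 20*x^5 + 133*x^4 - 260*x^3 - 677*x^2 + 3880*x - 5409)/(x^9 - 48*x^8 + 981*x^7 - 11080*x^6 + 75027*x^5 - 308832*x^4 + 749015*x^3 - 997416*x^2 + 667968*x - 175616)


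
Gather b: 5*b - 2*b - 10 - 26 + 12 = 3*b - 24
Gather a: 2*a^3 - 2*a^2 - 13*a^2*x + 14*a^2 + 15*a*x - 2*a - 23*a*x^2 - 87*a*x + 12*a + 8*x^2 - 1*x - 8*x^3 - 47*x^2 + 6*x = 2*a^3 + a^2*(12 - 13*x) + a*(-23*x^2 - 72*x + 10) - 8*x^3 - 39*x^2 + 5*x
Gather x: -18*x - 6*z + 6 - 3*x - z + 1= -21*x - 7*z + 7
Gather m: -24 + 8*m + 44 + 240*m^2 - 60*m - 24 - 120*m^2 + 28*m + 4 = 120*m^2 - 24*m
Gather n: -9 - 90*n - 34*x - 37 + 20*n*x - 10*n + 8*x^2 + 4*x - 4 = n*(20*x - 100) + 8*x^2 - 30*x - 50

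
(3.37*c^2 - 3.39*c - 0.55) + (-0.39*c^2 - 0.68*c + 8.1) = 2.98*c^2 - 4.07*c + 7.55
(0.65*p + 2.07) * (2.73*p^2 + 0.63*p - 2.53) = 1.7745*p^3 + 6.0606*p^2 - 0.3404*p - 5.2371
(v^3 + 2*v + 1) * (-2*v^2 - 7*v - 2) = -2*v^5 - 7*v^4 - 6*v^3 - 16*v^2 - 11*v - 2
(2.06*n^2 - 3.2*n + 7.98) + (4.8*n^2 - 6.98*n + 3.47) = 6.86*n^2 - 10.18*n + 11.45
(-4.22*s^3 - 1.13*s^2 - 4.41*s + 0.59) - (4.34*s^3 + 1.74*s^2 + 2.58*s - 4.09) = -8.56*s^3 - 2.87*s^2 - 6.99*s + 4.68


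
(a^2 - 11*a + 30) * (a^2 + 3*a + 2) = a^4 - 8*a^3 - a^2 + 68*a + 60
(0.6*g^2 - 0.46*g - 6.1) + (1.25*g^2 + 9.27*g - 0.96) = 1.85*g^2 + 8.81*g - 7.06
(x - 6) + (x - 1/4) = 2*x - 25/4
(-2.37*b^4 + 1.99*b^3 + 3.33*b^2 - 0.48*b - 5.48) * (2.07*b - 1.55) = -4.9059*b^5 + 7.7928*b^4 + 3.8086*b^3 - 6.1551*b^2 - 10.5996*b + 8.494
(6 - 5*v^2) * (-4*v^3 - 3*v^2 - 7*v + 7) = 20*v^5 + 15*v^4 + 11*v^3 - 53*v^2 - 42*v + 42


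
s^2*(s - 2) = s^3 - 2*s^2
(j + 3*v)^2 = j^2 + 6*j*v + 9*v^2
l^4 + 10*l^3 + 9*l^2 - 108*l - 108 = (l - 3)*(l + 1)*(l + 6)^2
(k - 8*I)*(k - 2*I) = k^2 - 10*I*k - 16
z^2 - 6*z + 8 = (z - 4)*(z - 2)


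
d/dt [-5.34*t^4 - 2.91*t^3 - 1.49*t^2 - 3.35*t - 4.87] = -21.36*t^3 - 8.73*t^2 - 2.98*t - 3.35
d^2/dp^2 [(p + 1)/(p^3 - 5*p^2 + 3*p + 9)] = 6/(p^4 - 12*p^3 + 54*p^2 - 108*p + 81)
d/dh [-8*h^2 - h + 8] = -16*h - 1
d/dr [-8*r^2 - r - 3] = -16*r - 1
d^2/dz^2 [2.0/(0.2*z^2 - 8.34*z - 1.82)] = (0.16*z^2 - 6.672*z - 2.0*(0.4*z - 8.34)*(0.8*z - 16.68) - 1.456)/(-0.2*z^2 + 8.34*z + 1.82)^3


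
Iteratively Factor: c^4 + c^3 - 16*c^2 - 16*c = (c - 4)*(c^3 + 5*c^2 + 4*c) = c*(c - 4)*(c^2 + 5*c + 4) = c*(c - 4)*(c + 1)*(c + 4)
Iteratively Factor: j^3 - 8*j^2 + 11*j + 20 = (j - 4)*(j^2 - 4*j - 5) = (j - 4)*(j + 1)*(j - 5)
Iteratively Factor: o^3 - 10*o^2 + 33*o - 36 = (o - 3)*(o^2 - 7*o + 12) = (o - 4)*(o - 3)*(o - 3)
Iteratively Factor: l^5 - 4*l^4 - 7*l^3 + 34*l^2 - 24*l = (l - 4)*(l^4 - 7*l^2 + 6*l) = l*(l - 4)*(l^3 - 7*l + 6) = l*(l - 4)*(l - 2)*(l^2 + 2*l - 3) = l*(l - 4)*(l - 2)*(l + 3)*(l - 1)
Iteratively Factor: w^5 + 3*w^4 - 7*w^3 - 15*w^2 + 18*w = (w - 1)*(w^4 + 4*w^3 - 3*w^2 - 18*w) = (w - 1)*(w + 3)*(w^3 + w^2 - 6*w) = (w - 2)*(w - 1)*(w + 3)*(w^2 + 3*w) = w*(w - 2)*(w - 1)*(w + 3)*(w + 3)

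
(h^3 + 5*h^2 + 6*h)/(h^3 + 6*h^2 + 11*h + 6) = h/(h + 1)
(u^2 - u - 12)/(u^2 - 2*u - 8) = (u + 3)/(u + 2)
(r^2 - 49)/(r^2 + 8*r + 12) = (r^2 - 49)/(r^2 + 8*r + 12)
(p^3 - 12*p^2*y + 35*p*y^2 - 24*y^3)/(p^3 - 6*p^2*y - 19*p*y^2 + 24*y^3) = (p - 3*y)/(p + 3*y)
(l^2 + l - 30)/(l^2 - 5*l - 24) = (-l^2 - l + 30)/(-l^2 + 5*l + 24)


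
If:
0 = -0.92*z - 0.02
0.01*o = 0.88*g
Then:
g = 0.0113636363636364*o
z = -0.02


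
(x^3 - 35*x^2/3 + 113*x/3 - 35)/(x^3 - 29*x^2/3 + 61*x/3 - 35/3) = (x - 3)/(x - 1)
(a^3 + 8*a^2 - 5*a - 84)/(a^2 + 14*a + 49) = (a^2 + a - 12)/(a + 7)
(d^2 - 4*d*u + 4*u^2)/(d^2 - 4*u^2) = (d - 2*u)/(d + 2*u)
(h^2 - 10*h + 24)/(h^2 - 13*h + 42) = (h - 4)/(h - 7)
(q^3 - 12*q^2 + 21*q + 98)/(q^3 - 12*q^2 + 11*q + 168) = (q^2 - 5*q - 14)/(q^2 - 5*q - 24)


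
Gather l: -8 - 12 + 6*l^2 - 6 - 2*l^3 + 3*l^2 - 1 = -2*l^3 + 9*l^2 - 27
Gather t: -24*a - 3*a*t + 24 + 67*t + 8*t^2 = -24*a + 8*t^2 + t*(67 - 3*a) + 24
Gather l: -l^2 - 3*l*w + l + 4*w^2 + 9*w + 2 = -l^2 + l*(1 - 3*w) + 4*w^2 + 9*w + 2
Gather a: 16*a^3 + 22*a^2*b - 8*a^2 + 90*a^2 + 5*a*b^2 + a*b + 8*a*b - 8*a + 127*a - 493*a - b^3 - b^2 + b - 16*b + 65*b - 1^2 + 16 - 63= 16*a^3 + a^2*(22*b + 82) + a*(5*b^2 + 9*b - 374) - b^3 - b^2 + 50*b - 48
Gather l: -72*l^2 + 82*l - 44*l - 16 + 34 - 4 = -72*l^2 + 38*l + 14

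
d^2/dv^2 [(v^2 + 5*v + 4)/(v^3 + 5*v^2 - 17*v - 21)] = 2*(v^3 + 12*v^2 + 111*v + 232)/(v^6 + 12*v^5 - 15*v^4 - 440*v^3 + 315*v^2 + 5292*v - 9261)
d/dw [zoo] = 0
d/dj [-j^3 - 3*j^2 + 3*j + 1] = -3*j^2 - 6*j + 3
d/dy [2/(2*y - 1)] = -4/(2*y - 1)^2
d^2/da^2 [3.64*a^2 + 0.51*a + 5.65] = 7.28000000000000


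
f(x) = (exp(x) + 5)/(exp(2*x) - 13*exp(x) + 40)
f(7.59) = 0.00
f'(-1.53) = 0.02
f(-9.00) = 0.13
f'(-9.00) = 0.00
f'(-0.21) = 0.09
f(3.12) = 0.11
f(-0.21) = 0.19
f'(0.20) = 0.17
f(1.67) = -12.29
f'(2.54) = -1.79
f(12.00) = 0.00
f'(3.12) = -0.22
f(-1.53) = 0.14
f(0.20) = 0.24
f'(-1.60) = 0.01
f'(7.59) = -0.00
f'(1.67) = 178.52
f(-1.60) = 0.14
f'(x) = (exp(x) + 5)*(-2*exp(2*x) + 13*exp(x))/(exp(2*x) - 13*exp(x) + 40)^2 + exp(x)/(exp(2*x) - 13*exp(x) + 40)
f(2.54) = 0.49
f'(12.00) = 0.00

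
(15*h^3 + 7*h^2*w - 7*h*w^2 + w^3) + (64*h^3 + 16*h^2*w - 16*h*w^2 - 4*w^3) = 79*h^3 + 23*h^2*w - 23*h*w^2 - 3*w^3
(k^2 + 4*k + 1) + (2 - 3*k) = k^2 + k + 3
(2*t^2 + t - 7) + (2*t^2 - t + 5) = 4*t^2 - 2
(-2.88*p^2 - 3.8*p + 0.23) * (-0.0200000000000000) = 0.0576*p^2 + 0.076*p - 0.0046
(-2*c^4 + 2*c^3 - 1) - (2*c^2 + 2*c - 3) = -2*c^4 + 2*c^3 - 2*c^2 - 2*c + 2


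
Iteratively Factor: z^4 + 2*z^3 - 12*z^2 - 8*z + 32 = (z + 4)*(z^3 - 2*z^2 - 4*z + 8) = (z - 2)*(z + 4)*(z^2 - 4) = (z - 2)^2*(z + 4)*(z + 2)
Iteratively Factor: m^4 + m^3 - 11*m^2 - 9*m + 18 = (m - 3)*(m^3 + 4*m^2 + m - 6) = (m - 3)*(m + 2)*(m^2 + 2*m - 3) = (m - 3)*(m + 2)*(m + 3)*(m - 1)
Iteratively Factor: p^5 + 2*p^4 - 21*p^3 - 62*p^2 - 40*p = (p + 4)*(p^4 - 2*p^3 - 13*p^2 - 10*p) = (p - 5)*(p + 4)*(p^3 + 3*p^2 + 2*p) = (p - 5)*(p + 1)*(p + 4)*(p^2 + 2*p) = (p - 5)*(p + 1)*(p + 2)*(p + 4)*(p)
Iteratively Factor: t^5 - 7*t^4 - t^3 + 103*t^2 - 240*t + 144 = (t - 1)*(t^4 - 6*t^3 - 7*t^2 + 96*t - 144) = (t - 3)*(t - 1)*(t^3 - 3*t^2 - 16*t + 48) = (t - 3)^2*(t - 1)*(t^2 - 16) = (t - 4)*(t - 3)^2*(t - 1)*(t + 4)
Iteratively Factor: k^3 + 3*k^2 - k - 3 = (k + 3)*(k^2 - 1) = (k - 1)*(k + 3)*(k + 1)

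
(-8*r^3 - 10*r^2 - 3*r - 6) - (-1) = -8*r^3 - 10*r^2 - 3*r - 5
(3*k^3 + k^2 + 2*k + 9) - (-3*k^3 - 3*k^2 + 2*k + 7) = 6*k^3 + 4*k^2 + 2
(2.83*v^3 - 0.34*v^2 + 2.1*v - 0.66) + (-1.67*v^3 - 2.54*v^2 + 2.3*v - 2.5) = 1.16*v^3 - 2.88*v^2 + 4.4*v - 3.16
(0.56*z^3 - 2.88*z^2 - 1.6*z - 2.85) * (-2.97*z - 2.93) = -1.6632*z^4 + 6.9128*z^3 + 13.1904*z^2 + 13.1525*z + 8.3505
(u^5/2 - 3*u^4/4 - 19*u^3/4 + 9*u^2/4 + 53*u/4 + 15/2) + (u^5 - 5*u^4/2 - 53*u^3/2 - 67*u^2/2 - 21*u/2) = 3*u^5/2 - 13*u^4/4 - 125*u^3/4 - 125*u^2/4 + 11*u/4 + 15/2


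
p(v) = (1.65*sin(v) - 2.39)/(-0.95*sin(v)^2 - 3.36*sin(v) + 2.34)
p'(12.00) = -0.07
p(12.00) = -0.85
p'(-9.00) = 0.15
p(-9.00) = -0.86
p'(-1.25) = 0.02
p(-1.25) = -0.85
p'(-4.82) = -0.20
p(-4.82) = 0.39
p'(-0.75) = -0.01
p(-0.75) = -0.84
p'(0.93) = -4.38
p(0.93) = 1.11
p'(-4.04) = 5.56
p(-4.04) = 1.26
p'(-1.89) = -0.02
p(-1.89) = -0.85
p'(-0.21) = -0.34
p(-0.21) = -0.91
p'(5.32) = 0.02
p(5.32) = -0.84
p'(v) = (1.9*sin(v)*cos(v) + 3.36*cos(v))*(1.65*sin(v) - 2.39)/(-0.95*sin(v)^2 - 3.36*sin(v) + 2.34)^2 + 1.65*cos(v)/(-0.95*sin(v)^2 - 3.36*sin(v) + 2.34) = (1.5675*sin(v)^2 - 4.541*sin(v) - 4.1694)*cos(v)/(0.9025*sin(v)^4 + 6.384*sin(v)^3 + 6.8436*sin(v)^2 - 15.7248*sin(v) + 5.4756)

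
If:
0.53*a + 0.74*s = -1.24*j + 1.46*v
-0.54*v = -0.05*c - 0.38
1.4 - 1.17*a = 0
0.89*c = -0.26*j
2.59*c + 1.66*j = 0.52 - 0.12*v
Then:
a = 1.20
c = -0.14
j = 0.48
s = -0.31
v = 0.69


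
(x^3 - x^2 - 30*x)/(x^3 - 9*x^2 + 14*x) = (x^2 - x - 30)/(x^2 - 9*x + 14)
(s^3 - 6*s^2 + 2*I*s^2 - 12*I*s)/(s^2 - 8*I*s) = (s^2 + 2*s*(-3 + I) - 12*I)/(s - 8*I)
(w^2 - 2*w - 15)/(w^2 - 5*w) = (w + 3)/w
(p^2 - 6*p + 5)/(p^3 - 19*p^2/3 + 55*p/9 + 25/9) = 9*(p - 1)/(9*p^2 - 12*p - 5)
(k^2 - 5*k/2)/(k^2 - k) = (k - 5/2)/(k - 1)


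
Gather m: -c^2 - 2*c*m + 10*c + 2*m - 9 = -c^2 + 10*c + m*(2 - 2*c) - 9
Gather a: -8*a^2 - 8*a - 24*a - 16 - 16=-8*a^2 - 32*a - 32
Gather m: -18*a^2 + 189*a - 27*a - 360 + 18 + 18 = -18*a^2 + 162*a - 324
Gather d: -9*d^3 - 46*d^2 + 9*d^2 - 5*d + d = -9*d^3 - 37*d^2 - 4*d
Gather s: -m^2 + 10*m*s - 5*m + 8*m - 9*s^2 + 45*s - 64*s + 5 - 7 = -m^2 + 3*m - 9*s^2 + s*(10*m - 19) - 2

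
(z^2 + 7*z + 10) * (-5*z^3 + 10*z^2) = -5*z^5 - 25*z^4 + 20*z^3 + 100*z^2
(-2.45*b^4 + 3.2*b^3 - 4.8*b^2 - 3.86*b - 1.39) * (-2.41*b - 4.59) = 5.9045*b^5 + 3.5335*b^4 - 3.12*b^3 + 31.3346*b^2 + 21.0673*b + 6.3801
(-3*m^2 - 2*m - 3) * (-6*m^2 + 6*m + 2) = 18*m^4 - 6*m^3 - 22*m - 6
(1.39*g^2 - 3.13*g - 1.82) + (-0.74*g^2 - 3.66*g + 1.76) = 0.65*g^2 - 6.79*g - 0.0600000000000001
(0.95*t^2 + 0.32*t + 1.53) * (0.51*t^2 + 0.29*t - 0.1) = 0.4845*t^4 + 0.4387*t^3 + 0.7781*t^2 + 0.4117*t - 0.153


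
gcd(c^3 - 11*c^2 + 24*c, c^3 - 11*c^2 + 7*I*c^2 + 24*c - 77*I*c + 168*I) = c^2 - 11*c + 24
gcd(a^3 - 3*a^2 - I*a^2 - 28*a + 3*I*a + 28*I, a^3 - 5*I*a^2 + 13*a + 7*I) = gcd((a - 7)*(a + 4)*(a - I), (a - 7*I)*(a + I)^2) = 1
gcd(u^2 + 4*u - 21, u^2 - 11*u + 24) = u - 3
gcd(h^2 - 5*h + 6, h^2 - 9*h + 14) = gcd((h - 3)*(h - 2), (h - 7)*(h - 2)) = h - 2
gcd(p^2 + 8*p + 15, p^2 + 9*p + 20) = p + 5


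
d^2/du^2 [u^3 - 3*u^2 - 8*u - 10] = 6*u - 6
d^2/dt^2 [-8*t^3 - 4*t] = -48*t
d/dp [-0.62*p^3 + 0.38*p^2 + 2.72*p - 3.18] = -1.86*p^2 + 0.76*p + 2.72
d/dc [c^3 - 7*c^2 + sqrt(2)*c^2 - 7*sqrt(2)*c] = 3*c^2 - 14*c + 2*sqrt(2)*c - 7*sqrt(2)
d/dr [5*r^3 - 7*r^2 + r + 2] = 15*r^2 - 14*r + 1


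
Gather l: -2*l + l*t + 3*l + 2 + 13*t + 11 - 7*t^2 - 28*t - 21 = l*(t + 1) - 7*t^2 - 15*t - 8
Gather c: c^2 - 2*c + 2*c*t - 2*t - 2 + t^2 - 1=c^2 + c*(2*t - 2) + t^2 - 2*t - 3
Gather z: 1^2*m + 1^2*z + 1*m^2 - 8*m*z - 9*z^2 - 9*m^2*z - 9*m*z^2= m^2 + m + z^2*(-9*m - 9) + z*(-9*m^2 - 8*m + 1)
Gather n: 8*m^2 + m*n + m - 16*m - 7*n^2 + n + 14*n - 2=8*m^2 - 15*m - 7*n^2 + n*(m + 15) - 2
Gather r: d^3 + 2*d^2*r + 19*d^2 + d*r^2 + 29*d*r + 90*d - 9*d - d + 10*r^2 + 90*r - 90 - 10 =d^3 + 19*d^2 + 80*d + r^2*(d + 10) + r*(2*d^2 + 29*d + 90) - 100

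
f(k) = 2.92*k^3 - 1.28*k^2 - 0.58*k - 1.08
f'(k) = 8.76*k^2 - 2.56*k - 0.58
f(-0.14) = -1.03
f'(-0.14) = -0.05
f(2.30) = 26.34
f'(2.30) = 39.87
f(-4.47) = -284.86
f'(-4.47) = 185.90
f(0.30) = -1.29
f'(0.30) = -0.56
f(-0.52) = -1.54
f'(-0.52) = 3.12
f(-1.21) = -7.43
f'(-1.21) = 15.34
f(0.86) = -0.67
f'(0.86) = 3.70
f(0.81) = -0.84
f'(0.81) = 3.09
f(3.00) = 64.50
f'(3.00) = 70.58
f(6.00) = 580.08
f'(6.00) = 299.42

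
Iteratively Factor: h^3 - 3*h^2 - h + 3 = (h - 3)*(h^2 - 1) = (h - 3)*(h - 1)*(h + 1)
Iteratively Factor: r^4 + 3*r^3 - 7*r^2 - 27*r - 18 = (r - 3)*(r^3 + 6*r^2 + 11*r + 6) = (r - 3)*(r + 1)*(r^2 + 5*r + 6) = (r - 3)*(r + 1)*(r + 3)*(r + 2)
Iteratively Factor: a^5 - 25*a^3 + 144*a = (a - 3)*(a^4 + 3*a^3 - 16*a^2 - 48*a) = a*(a - 3)*(a^3 + 3*a^2 - 16*a - 48) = a*(a - 3)*(a + 4)*(a^2 - a - 12) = a*(a - 4)*(a - 3)*(a + 4)*(a + 3)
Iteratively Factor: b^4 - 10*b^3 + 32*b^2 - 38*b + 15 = (b - 3)*(b^3 - 7*b^2 + 11*b - 5) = (b - 3)*(b - 1)*(b^2 - 6*b + 5) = (b - 3)*(b - 1)^2*(b - 5)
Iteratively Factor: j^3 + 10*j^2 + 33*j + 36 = (j + 4)*(j^2 + 6*j + 9) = (j + 3)*(j + 4)*(j + 3)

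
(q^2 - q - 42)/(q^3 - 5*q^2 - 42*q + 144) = (q - 7)/(q^2 - 11*q + 24)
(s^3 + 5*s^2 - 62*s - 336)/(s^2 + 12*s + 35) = (s^2 - 2*s - 48)/(s + 5)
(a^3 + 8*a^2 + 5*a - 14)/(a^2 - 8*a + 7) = (a^2 + 9*a + 14)/(a - 7)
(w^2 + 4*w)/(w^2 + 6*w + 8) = w/(w + 2)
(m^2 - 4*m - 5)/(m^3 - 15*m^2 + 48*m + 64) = (m - 5)/(m^2 - 16*m + 64)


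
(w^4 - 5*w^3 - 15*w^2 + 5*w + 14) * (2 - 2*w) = -2*w^5 + 12*w^4 + 20*w^3 - 40*w^2 - 18*w + 28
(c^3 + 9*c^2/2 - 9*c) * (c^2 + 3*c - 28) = c^5 + 15*c^4/2 - 47*c^3/2 - 153*c^2 + 252*c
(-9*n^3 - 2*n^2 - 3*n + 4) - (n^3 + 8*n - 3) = -10*n^3 - 2*n^2 - 11*n + 7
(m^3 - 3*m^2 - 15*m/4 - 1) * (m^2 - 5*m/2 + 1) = m^5 - 11*m^4/2 + 19*m^3/4 + 43*m^2/8 - 5*m/4 - 1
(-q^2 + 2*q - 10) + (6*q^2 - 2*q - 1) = 5*q^2 - 11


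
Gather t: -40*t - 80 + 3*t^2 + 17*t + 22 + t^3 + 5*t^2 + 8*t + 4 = t^3 + 8*t^2 - 15*t - 54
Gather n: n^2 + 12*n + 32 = n^2 + 12*n + 32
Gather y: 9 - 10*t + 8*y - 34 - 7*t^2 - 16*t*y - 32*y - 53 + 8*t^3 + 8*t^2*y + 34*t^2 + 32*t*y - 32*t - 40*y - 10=8*t^3 + 27*t^2 - 42*t + y*(8*t^2 + 16*t - 64) - 88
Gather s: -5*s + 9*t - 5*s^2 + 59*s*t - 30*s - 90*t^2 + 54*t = -5*s^2 + s*(59*t - 35) - 90*t^2 + 63*t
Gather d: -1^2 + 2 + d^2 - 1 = d^2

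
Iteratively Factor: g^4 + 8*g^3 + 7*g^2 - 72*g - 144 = (g + 3)*(g^3 + 5*g^2 - 8*g - 48) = (g - 3)*(g + 3)*(g^2 + 8*g + 16) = (g - 3)*(g + 3)*(g + 4)*(g + 4)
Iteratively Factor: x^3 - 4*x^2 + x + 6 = (x - 3)*(x^2 - x - 2) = (x - 3)*(x - 2)*(x + 1)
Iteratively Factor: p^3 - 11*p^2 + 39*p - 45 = (p - 3)*(p^2 - 8*p + 15) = (p - 5)*(p - 3)*(p - 3)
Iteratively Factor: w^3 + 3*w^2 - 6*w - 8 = (w + 4)*(w^2 - w - 2) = (w - 2)*(w + 4)*(w + 1)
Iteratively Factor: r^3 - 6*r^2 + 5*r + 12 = (r + 1)*(r^2 - 7*r + 12) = (r - 3)*(r + 1)*(r - 4)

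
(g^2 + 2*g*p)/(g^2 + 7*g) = (g + 2*p)/(g + 7)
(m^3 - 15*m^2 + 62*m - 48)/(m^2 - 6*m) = m - 9 + 8/m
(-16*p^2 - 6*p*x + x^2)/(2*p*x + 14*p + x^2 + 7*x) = (-8*p + x)/(x + 7)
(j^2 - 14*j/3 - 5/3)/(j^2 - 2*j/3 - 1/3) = (j - 5)/(j - 1)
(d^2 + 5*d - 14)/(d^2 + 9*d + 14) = (d - 2)/(d + 2)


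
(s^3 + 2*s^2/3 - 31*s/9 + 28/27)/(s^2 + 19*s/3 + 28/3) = (9*s^2 - 15*s + 4)/(9*(s + 4))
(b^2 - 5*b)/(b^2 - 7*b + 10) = b/(b - 2)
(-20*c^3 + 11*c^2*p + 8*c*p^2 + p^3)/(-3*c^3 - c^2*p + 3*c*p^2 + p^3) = (20*c^2 + 9*c*p + p^2)/(3*c^2 + 4*c*p + p^2)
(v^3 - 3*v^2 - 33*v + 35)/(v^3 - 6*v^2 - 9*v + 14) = (v + 5)/(v + 2)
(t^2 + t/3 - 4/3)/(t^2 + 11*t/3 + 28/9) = 3*(t - 1)/(3*t + 7)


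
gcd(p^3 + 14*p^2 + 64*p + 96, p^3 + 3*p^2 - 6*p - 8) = p + 4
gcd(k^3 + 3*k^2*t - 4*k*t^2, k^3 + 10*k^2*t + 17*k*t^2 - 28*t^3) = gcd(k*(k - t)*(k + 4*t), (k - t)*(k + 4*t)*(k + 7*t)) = -k^2 - 3*k*t + 4*t^2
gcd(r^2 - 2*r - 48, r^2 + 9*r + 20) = 1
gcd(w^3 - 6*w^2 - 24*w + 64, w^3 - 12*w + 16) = w^2 + 2*w - 8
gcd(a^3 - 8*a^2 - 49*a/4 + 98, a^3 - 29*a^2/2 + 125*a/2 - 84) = a^2 - 23*a/2 + 28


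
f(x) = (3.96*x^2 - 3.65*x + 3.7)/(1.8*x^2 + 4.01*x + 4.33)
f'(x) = (-3.6*x - 4.01)*(3.96*x^2 - 3.65*x + 3.7)/(1.8*x^2 + 4.01*x + 4.33)^2 + (7.92*x - 3.65)/(1.8*x^2 + 4.01*x + 4.33)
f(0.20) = 0.60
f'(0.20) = -0.94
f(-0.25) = 1.41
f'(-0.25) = -2.91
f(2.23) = 0.69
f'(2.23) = 0.26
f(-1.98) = 7.67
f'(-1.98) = 1.33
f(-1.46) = 7.56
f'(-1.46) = -2.51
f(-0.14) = 1.13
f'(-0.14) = -2.29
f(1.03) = 0.40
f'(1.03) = 0.14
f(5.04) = 1.22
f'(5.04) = 0.13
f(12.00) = 1.70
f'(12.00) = 0.04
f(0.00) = 0.85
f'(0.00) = -1.63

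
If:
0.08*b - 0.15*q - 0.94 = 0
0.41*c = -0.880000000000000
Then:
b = 1.875*q + 11.75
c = -2.15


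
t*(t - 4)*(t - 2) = t^3 - 6*t^2 + 8*t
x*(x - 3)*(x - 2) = x^3 - 5*x^2 + 6*x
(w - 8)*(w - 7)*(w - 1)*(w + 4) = w^4 - 12*w^3 + 7*w^2 + 228*w - 224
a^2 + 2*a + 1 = (a + 1)^2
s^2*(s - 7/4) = s^3 - 7*s^2/4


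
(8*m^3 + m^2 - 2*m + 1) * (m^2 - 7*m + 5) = 8*m^5 - 55*m^4 + 31*m^3 + 20*m^2 - 17*m + 5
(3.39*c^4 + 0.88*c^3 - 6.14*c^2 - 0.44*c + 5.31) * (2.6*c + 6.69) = 8.814*c^5 + 24.9671*c^4 - 10.0768*c^3 - 42.2206*c^2 + 10.8624*c + 35.5239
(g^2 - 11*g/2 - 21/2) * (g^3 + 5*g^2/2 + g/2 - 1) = g^5 - 3*g^4 - 95*g^3/4 - 30*g^2 + g/4 + 21/2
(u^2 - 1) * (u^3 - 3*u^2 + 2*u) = u^5 - 3*u^4 + u^3 + 3*u^2 - 2*u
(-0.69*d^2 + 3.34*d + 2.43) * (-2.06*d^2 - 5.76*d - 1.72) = 1.4214*d^4 - 2.906*d^3 - 23.0574*d^2 - 19.7416*d - 4.1796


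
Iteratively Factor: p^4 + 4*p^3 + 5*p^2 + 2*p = (p + 1)*(p^3 + 3*p^2 + 2*p) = p*(p + 1)*(p^2 + 3*p + 2) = p*(p + 1)^2*(p + 2)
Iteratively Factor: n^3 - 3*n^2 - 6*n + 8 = (n + 2)*(n^2 - 5*n + 4) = (n - 4)*(n + 2)*(n - 1)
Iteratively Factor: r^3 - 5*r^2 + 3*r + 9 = (r + 1)*(r^2 - 6*r + 9) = (r - 3)*(r + 1)*(r - 3)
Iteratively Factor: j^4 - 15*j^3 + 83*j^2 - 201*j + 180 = (j - 3)*(j^3 - 12*j^2 + 47*j - 60) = (j - 4)*(j - 3)*(j^2 - 8*j + 15) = (j - 4)*(j - 3)^2*(j - 5)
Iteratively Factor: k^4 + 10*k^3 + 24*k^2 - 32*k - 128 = (k + 4)*(k^3 + 6*k^2 - 32) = (k + 4)^2*(k^2 + 2*k - 8) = (k + 4)^3*(k - 2)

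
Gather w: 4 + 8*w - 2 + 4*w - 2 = 12*w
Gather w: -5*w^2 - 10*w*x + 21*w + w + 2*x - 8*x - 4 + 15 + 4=-5*w^2 + w*(22 - 10*x) - 6*x + 15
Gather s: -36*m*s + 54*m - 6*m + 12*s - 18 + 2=48*m + s*(12 - 36*m) - 16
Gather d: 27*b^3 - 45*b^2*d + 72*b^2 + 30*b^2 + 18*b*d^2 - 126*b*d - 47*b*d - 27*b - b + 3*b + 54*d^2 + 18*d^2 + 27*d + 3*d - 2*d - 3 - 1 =27*b^3 + 102*b^2 - 25*b + d^2*(18*b + 72) + d*(-45*b^2 - 173*b + 28) - 4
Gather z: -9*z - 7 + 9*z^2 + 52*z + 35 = 9*z^2 + 43*z + 28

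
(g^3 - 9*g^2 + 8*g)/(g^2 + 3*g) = (g^2 - 9*g + 8)/(g + 3)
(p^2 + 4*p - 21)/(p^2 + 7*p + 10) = (p^2 + 4*p - 21)/(p^2 + 7*p + 10)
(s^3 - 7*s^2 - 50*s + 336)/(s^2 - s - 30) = (s^2 - s - 56)/(s + 5)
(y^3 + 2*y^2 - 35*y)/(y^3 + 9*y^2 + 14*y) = (y - 5)/(y + 2)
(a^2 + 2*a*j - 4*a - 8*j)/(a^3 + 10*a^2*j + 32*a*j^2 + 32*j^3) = (a - 4)/(a^2 + 8*a*j + 16*j^2)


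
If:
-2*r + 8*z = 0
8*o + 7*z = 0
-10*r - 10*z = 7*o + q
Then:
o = -7*z/8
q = -351*z/8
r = 4*z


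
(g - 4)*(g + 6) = g^2 + 2*g - 24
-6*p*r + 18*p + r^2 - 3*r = (-6*p + r)*(r - 3)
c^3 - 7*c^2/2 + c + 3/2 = (c - 3)*(c - 1)*(c + 1/2)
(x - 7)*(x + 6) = x^2 - x - 42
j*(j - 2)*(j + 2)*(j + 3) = j^4 + 3*j^3 - 4*j^2 - 12*j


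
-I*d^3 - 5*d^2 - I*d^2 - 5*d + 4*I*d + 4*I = (d - 4*I)*(d - I)*(-I*d - I)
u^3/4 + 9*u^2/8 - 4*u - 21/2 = (u/4 + 1/2)*(u - 7/2)*(u + 6)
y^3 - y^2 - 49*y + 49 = (y - 7)*(y - 1)*(y + 7)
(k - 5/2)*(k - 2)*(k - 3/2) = k^3 - 6*k^2 + 47*k/4 - 15/2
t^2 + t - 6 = (t - 2)*(t + 3)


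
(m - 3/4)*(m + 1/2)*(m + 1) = m^3 + 3*m^2/4 - 5*m/8 - 3/8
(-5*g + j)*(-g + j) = 5*g^2 - 6*g*j + j^2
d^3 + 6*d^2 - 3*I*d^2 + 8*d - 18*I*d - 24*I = (d + 2)*(d + 4)*(d - 3*I)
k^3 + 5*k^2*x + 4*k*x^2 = k*(k + x)*(k + 4*x)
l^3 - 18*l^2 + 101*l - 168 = (l - 8)*(l - 7)*(l - 3)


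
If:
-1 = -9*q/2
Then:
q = 2/9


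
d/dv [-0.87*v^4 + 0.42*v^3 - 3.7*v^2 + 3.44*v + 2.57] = -3.48*v^3 + 1.26*v^2 - 7.4*v + 3.44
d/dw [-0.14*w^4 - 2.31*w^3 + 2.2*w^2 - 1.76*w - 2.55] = -0.56*w^3 - 6.93*w^2 + 4.4*w - 1.76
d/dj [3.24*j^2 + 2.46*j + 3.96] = 6.48*j + 2.46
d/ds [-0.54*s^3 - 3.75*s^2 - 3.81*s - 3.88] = -1.62*s^2 - 7.5*s - 3.81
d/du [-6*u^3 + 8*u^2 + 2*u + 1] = -18*u^2 + 16*u + 2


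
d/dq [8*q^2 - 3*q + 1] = 16*q - 3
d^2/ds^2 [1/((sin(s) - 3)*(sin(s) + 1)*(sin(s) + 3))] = (-9*sin(s)^5 - 2*sin(s)^4 + 28*sin(s)^3 - 66*sin(s)^2 - 99*sin(s) + 180)/((sin(s) - 3)^3*(sin(s) + 1)^2*(sin(s) + 3)^3)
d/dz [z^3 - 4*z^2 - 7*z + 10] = 3*z^2 - 8*z - 7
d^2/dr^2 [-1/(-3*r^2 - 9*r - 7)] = 6*(-3*r^2 - 9*r + 3*(2*r + 3)^2 - 7)/(3*r^2 + 9*r + 7)^3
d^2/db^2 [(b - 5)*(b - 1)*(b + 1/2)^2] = 12*b^2 - 30*b - 3/2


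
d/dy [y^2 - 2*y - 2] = 2*y - 2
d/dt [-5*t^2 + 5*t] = 5 - 10*t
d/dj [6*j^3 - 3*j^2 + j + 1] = 18*j^2 - 6*j + 1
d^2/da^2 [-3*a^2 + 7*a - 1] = -6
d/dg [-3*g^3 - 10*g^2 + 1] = g*(-9*g - 20)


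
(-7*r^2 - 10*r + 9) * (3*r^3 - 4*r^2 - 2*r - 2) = -21*r^5 - 2*r^4 + 81*r^3 - 2*r^2 + 2*r - 18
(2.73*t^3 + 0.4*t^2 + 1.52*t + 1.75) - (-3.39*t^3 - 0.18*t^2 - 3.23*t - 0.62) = 6.12*t^3 + 0.58*t^2 + 4.75*t + 2.37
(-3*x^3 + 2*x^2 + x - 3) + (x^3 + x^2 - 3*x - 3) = -2*x^3 + 3*x^2 - 2*x - 6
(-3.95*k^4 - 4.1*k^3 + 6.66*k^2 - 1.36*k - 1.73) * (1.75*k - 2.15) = -6.9125*k^5 + 1.3175*k^4 + 20.47*k^3 - 16.699*k^2 - 0.1035*k + 3.7195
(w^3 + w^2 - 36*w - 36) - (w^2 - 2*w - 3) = w^3 - 34*w - 33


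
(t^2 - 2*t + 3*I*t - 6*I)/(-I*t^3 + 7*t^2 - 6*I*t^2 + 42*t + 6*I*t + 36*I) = (I*t^2 + t*(-3 - 2*I) + 6)/(t^3 + t^2*(6 + 7*I) + t*(-6 + 42*I) - 36)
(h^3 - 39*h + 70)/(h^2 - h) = (h^3 - 39*h + 70)/(h*(h - 1))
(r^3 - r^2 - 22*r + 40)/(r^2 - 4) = (r^2 + r - 20)/(r + 2)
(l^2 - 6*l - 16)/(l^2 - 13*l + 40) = (l + 2)/(l - 5)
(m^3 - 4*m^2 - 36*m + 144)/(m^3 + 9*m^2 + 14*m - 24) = (m^2 - 10*m + 24)/(m^2 + 3*m - 4)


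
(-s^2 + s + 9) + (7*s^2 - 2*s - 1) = 6*s^2 - s + 8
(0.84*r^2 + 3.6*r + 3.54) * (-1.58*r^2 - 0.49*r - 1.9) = -1.3272*r^4 - 6.0996*r^3 - 8.9532*r^2 - 8.5746*r - 6.726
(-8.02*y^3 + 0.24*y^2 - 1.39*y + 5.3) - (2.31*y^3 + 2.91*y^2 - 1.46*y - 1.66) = -10.33*y^3 - 2.67*y^2 + 0.0700000000000001*y + 6.96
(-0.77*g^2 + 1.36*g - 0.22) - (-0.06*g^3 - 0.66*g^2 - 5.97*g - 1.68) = 0.06*g^3 - 0.11*g^2 + 7.33*g + 1.46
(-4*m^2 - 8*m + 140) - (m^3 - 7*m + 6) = -m^3 - 4*m^2 - m + 134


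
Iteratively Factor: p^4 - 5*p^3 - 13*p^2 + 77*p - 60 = (p - 3)*(p^3 - 2*p^2 - 19*p + 20) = (p - 5)*(p - 3)*(p^2 + 3*p - 4) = (p - 5)*(p - 3)*(p + 4)*(p - 1)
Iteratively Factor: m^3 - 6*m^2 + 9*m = (m - 3)*(m^2 - 3*m) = (m - 3)^2*(m)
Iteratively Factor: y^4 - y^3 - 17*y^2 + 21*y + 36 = (y + 4)*(y^3 - 5*y^2 + 3*y + 9) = (y + 1)*(y + 4)*(y^2 - 6*y + 9) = (y - 3)*(y + 1)*(y + 4)*(y - 3)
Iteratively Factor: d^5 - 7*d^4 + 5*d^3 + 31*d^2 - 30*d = (d - 5)*(d^4 - 2*d^3 - 5*d^2 + 6*d) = (d - 5)*(d - 3)*(d^3 + d^2 - 2*d) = (d - 5)*(d - 3)*(d - 1)*(d^2 + 2*d) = d*(d - 5)*(d - 3)*(d - 1)*(d + 2)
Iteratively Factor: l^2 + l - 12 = (l + 4)*(l - 3)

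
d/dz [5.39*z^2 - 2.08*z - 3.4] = 10.78*z - 2.08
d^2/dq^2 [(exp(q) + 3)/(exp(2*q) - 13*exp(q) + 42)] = (exp(4*q) + 25*exp(3*q) - 369*exp(2*q) + 549*exp(q) + 3402)*exp(q)/(exp(6*q) - 39*exp(5*q) + 633*exp(4*q) - 5473*exp(3*q) + 26586*exp(2*q) - 68796*exp(q) + 74088)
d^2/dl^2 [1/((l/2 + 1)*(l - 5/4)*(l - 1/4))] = 64*(1536*l^4 + 1024*l^3 - 1872*l^2 - 1512*l + 1769)/(4096*l^9 + 6144*l^8 - 29952*l^7 - 24832*l^6 + 88176*l^5 + 5016*l^4 - 95347*l^3 + 57870*l^2 - 12900*l + 1000)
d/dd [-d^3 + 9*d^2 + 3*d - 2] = -3*d^2 + 18*d + 3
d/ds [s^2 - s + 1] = 2*s - 1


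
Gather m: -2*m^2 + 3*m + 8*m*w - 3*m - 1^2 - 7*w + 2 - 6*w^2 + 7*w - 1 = -2*m^2 + 8*m*w - 6*w^2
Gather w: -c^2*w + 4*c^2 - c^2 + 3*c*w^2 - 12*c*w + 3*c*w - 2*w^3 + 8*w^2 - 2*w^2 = 3*c^2 - 2*w^3 + w^2*(3*c + 6) + w*(-c^2 - 9*c)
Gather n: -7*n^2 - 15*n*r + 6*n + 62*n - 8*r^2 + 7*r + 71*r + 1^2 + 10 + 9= -7*n^2 + n*(68 - 15*r) - 8*r^2 + 78*r + 20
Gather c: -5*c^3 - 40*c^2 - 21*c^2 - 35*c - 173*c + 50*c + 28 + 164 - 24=-5*c^3 - 61*c^2 - 158*c + 168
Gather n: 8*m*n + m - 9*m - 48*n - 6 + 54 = -8*m + n*(8*m - 48) + 48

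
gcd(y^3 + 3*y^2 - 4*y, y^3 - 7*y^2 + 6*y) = y^2 - y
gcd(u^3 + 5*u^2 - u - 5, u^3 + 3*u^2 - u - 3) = u^2 - 1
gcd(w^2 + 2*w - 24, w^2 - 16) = w - 4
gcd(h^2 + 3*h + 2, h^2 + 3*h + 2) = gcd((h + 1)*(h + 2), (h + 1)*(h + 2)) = h^2 + 3*h + 2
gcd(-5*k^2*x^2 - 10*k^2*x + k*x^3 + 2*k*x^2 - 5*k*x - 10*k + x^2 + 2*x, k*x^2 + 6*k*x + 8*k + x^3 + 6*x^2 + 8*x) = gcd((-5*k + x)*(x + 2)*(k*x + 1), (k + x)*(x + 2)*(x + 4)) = x + 2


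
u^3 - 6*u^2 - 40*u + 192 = (u - 8)*(u - 4)*(u + 6)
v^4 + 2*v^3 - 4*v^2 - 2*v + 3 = (v - 1)^2*(v + 1)*(v + 3)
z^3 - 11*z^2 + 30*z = z*(z - 6)*(z - 5)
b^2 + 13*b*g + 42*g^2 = (b + 6*g)*(b + 7*g)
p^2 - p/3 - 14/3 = (p - 7/3)*(p + 2)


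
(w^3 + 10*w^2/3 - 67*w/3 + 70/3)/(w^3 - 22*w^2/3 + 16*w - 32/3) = (3*w^2 + 16*w - 35)/(3*w^2 - 16*w + 16)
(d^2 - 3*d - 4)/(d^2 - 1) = (d - 4)/(d - 1)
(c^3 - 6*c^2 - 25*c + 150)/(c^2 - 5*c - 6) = (c^2 - 25)/(c + 1)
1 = 1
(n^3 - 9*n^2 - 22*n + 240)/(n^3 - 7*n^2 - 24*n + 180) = (n - 8)/(n - 6)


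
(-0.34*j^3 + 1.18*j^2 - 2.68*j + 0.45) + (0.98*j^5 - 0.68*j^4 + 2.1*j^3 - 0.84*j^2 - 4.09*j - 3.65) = 0.98*j^5 - 0.68*j^4 + 1.76*j^3 + 0.34*j^2 - 6.77*j - 3.2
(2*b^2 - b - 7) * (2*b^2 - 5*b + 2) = 4*b^4 - 12*b^3 - 5*b^2 + 33*b - 14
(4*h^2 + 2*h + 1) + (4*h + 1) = 4*h^2 + 6*h + 2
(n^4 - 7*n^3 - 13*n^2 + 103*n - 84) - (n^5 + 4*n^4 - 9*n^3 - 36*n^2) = -n^5 - 3*n^4 + 2*n^3 + 23*n^2 + 103*n - 84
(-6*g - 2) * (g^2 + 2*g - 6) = -6*g^3 - 14*g^2 + 32*g + 12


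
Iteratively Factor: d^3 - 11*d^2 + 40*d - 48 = (d - 4)*(d^2 - 7*d + 12) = (d - 4)*(d - 3)*(d - 4)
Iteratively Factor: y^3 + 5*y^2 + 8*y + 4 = (y + 1)*(y^2 + 4*y + 4) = (y + 1)*(y + 2)*(y + 2)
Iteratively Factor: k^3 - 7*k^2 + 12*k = (k - 4)*(k^2 - 3*k) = k*(k - 4)*(k - 3)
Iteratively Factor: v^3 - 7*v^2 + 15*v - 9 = (v - 3)*(v^2 - 4*v + 3) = (v - 3)^2*(v - 1)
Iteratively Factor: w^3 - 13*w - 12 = (w - 4)*(w^2 + 4*w + 3) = (w - 4)*(w + 1)*(w + 3)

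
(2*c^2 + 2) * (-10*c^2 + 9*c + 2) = -20*c^4 + 18*c^3 - 16*c^2 + 18*c + 4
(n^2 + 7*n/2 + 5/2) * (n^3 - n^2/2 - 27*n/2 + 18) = n^5 + 3*n^4 - 51*n^3/4 - 61*n^2/2 + 117*n/4 + 45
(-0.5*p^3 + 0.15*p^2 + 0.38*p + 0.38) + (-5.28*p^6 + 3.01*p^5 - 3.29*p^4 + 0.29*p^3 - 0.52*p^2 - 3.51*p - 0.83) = -5.28*p^6 + 3.01*p^5 - 3.29*p^4 - 0.21*p^3 - 0.37*p^2 - 3.13*p - 0.45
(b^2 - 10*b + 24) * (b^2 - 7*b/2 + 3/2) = b^4 - 27*b^3/2 + 121*b^2/2 - 99*b + 36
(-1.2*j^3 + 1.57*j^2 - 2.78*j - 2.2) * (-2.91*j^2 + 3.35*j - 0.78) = 3.492*j^5 - 8.5887*j^4 + 14.2853*j^3 - 4.1356*j^2 - 5.2016*j + 1.716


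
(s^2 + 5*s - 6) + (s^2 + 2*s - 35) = 2*s^2 + 7*s - 41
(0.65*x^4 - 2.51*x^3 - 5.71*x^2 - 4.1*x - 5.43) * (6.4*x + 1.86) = 4.16*x^5 - 14.855*x^4 - 41.2126*x^3 - 36.8606*x^2 - 42.378*x - 10.0998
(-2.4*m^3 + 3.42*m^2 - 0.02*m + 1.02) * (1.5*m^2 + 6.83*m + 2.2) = -3.6*m^5 - 11.262*m^4 + 18.0486*m^3 + 8.9174*m^2 + 6.9226*m + 2.244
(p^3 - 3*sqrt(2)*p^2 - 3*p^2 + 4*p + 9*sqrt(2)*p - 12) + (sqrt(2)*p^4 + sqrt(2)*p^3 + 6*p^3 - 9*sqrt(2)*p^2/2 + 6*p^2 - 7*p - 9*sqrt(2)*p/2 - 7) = sqrt(2)*p^4 + sqrt(2)*p^3 + 7*p^3 - 15*sqrt(2)*p^2/2 + 3*p^2 - 3*p + 9*sqrt(2)*p/2 - 19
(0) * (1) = 0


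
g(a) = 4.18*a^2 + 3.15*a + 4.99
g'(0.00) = 3.15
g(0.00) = 4.99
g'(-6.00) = -47.01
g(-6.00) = 136.57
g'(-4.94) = -38.15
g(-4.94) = 91.44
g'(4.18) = 38.09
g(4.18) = 91.19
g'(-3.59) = -26.86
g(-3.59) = 47.55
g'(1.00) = 11.51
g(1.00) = 12.32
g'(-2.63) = -18.84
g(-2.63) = 25.62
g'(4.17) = 38.01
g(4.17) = 90.81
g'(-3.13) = -23.02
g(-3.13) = 36.08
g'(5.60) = 49.97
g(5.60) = 153.71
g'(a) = 8.36*a + 3.15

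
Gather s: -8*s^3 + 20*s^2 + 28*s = -8*s^3 + 20*s^2 + 28*s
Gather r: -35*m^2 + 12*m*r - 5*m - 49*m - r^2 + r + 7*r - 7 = -35*m^2 - 54*m - r^2 + r*(12*m + 8) - 7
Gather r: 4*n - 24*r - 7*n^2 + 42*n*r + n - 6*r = -7*n^2 + 5*n + r*(42*n - 30)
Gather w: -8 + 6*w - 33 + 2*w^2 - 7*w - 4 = 2*w^2 - w - 45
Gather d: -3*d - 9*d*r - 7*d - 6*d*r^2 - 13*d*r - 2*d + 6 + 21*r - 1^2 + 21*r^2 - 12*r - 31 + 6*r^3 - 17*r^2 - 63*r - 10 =d*(-6*r^2 - 22*r - 12) + 6*r^3 + 4*r^2 - 54*r - 36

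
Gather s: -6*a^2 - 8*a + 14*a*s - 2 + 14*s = -6*a^2 - 8*a + s*(14*a + 14) - 2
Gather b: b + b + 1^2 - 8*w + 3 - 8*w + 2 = 2*b - 16*w + 6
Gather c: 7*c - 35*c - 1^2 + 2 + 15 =16 - 28*c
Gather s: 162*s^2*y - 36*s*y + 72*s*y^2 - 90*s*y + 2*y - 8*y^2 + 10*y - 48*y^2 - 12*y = 162*s^2*y + s*(72*y^2 - 126*y) - 56*y^2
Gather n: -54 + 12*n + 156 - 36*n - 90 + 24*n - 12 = 0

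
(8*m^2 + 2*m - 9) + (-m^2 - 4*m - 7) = 7*m^2 - 2*m - 16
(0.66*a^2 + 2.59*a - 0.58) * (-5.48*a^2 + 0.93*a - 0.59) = -3.6168*a^4 - 13.5794*a^3 + 5.1977*a^2 - 2.0675*a + 0.3422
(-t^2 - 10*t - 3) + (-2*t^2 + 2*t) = -3*t^2 - 8*t - 3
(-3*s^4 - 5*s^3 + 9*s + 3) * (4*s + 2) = -12*s^5 - 26*s^4 - 10*s^3 + 36*s^2 + 30*s + 6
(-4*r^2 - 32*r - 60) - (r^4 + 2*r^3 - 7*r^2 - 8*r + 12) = -r^4 - 2*r^3 + 3*r^2 - 24*r - 72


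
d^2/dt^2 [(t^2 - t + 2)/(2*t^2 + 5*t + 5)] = 4*(-7*t^3 - 3*t^2 + 45*t + 40)/(8*t^6 + 60*t^5 + 210*t^4 + 425*t^3 + 525*t^2 + 375*t + 125)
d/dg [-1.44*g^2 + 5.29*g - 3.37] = 5.29 - 2.88*g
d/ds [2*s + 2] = 2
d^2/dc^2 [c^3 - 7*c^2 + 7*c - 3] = 6*c - 14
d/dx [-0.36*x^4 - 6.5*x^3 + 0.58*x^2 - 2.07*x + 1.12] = -1.44*x^3 - 19.5*x^2 + 1.16*x - 2.07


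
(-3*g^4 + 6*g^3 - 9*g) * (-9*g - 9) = 27*g^5 - 27*g^4 - 54*g^3 + 81*g^2 + 81*g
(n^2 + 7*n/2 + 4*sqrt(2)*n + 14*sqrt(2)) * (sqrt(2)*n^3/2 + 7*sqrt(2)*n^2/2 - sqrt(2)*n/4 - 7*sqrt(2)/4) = sqrt(2)*n^5/2 + 4*n^4 + 21*sqrt(2)*n^4/4 + 12*sqrt(2)*n^3 + 42*n^3 - 21*sqrt(2)*n^2/8 + 96*n^2 - 21*n - 49*sqrt(2)*n/8 - 49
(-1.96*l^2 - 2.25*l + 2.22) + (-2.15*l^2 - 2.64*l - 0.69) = -4.11*l^2 - 4.89*l + 1.53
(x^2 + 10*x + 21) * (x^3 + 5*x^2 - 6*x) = x^5 + 15*x^4 + 65*x^3 + 45*x^2 - 126*x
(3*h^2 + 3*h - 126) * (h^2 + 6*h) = 3*h^4 + 21*h^3 - 108*h^2 - 756*h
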